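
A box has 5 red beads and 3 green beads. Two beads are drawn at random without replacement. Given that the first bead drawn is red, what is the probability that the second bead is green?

After removing 1 red, the box has 3 green out of 7 remaining.
P(second is green | given) = 3/7 ≈ 0.4286.

3/7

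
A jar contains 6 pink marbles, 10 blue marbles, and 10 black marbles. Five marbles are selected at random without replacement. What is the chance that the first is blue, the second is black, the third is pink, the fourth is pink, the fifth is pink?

Multiply the conditional probability of each draw in order, without replacement, so each draw removes one from its color and from the total.
P = (10/26) · (10/25) · (6/24) · (5/23) · (4/22) = 5/3289 ≈ 0.0015.

5/3289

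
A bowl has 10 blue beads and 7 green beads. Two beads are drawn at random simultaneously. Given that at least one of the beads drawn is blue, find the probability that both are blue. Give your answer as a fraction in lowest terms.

9/23

P(both blue) = C(10,2)/C(17,2) = 45/136; P(at least one blue) = 1 − C(7,2)/C(17,2) = 115/136.
Since 'both blue' ⊆ 'at least one blue', P(both | at least one) = 45/136 / 115/136 = 9/23 ≈ 0.3913.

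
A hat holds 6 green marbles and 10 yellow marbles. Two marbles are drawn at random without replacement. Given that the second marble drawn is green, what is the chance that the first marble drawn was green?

1/3

P(first=green and the second marble drawn is green) = (6/16)·(5/15) = 1/8.
P(the second marble drawn is green) = Σ over first color = 1/8 + 1/4 = 3/8.
By Bayes, P(first=green | the second marble drawn is green) = 1/8 / 3/8 = 1/3 ≈ 0.3333.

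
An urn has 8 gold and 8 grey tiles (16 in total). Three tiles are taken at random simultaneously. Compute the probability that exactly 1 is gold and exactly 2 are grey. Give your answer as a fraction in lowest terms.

2/5

Unordered draws without replacement: count favorable combinations over C(16,3).
Favorable = C(8,1) · C(8,2) = 224; total = C(16,3) = 560.
P = 224/560 = 2/5 ≈ 0.4000.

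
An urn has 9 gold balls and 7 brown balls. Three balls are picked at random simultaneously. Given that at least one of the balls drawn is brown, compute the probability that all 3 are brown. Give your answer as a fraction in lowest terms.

P(all 3 brown) = C(7,3)/C(16,3) = 1/16; P(at least one brown) = 1 − C(9,3)/C(16,3) = 17/20.
Since 'all 3 brown' ⊆ 'at least one brown', P(all 3 | at least one) = 1/16 / 17/20 = 5/68 ≈ 0.0735.

5/68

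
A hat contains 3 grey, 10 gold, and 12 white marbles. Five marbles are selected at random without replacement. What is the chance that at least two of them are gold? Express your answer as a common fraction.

1737/2530

Sum the hypergeometric tail for j = 2,…,5 gold marbles.
Favorable = C(10,2)·C(15,3) + C(10,3)·C(15,2) + C(10,4)·C(15,1) + C(10,5)·C(15,0) = 36477; total = C(25,5) = 53130.
P = 36477/53130 = 1737/2530 ≈ 0.6866.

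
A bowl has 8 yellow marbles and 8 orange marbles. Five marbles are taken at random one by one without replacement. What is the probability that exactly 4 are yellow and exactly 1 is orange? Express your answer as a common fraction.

Unordered draws without replacement: count favorable combinations over C(16,5).
Favorable = C(8,4) · C(8,1) = 560; total = C(16,5) = 4368.
P = 560/4368 = 5/39 ≈ 0.1282.

5/39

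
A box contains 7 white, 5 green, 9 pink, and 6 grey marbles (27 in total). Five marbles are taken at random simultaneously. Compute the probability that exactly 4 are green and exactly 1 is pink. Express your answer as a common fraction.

1/1794

Unordered draws without replacement: count favorable combinations over C(27,5).
Favorable = C(7,0) · C(5,4) · C(9,1) · C(6,0) = 45; total = C(27,5) = 80730.
P = 45/80730 = 1/1794 ≈ 0.0006.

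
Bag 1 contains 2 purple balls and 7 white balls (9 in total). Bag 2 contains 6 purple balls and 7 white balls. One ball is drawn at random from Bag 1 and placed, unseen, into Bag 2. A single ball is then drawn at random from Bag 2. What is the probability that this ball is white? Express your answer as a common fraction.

Condition on how many of the transferred balls are white (from Bag 1: 7 white of 9; then Bag 2 has 14 total).
  0 white: C(7,0)C(2,1)/C(9,1) = 2/9; then P = 7/14
  1 white: C(7,1)C(2,0)/C(9,1) = 7/9; then P = 8/14
P(white from Bag 2) = 5/9 ≈ 0.5556.

5/9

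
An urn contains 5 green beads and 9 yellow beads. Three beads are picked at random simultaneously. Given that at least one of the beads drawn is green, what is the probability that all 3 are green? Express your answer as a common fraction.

P(all 3 green) = C(5,3)/C(14,3) = 5/182; P(at least one green) = 1 − C(9,3)/C(14,3) = 10/13.
Since 'all 3 green' ⊆ 'at least one green', P(all 3 | at least one) = 5/182 / 10/13 = 1/28 ≈ 0.0357.

1/28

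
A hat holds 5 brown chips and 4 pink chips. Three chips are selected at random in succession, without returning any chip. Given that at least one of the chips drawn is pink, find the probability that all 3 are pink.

P(all 3 pink) = C(4,3)/C(9,3) = 1/21; P(at least one pink) = 1 − C(5,3)/C(9,3) = 37/42.
Since 'all 3 pink' ⊆ 'at least one pink', P(all 3 | at least one) = 1/21 / 37/42 = 2/37 ≈ 0.0541.

2/37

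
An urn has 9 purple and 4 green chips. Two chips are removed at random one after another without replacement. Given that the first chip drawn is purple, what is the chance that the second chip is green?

1/3

After removing 1 purple, the urn has 4 green out of 12 remaining.
P(second is green | given) = 4/12 = 1/3 ≈ 0.3333.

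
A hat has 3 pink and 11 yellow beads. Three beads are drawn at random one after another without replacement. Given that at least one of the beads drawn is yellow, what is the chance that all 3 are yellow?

5/11

P(all 3 yellow) = C(11,3)/C(14,3) = 165/364; P(at least one yellow) = 1 − C(3,3)/C(14,3) = 363/364.
Since 'all 3 yellow' ⊆ 'at least one yellow', P(all 3 | at least one) = 165/364 / 363/364 = 5/11 ≈ 0.4545.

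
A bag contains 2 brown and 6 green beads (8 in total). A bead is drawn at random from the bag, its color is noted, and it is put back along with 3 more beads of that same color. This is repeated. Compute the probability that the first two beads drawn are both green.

After a green draw the bag holds 9 green out of 11.
P = (6/8)·(9/11) = 27/44 ≈ 0.6136.

27/44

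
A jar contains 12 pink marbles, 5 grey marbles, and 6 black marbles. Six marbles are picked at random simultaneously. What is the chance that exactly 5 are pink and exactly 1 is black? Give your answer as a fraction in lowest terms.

144/3059

Unordered draws without replacement: count favorable combinations over C(23,6).
Favorable = C(12,5) · C(5,0) · C(6,1) = 4752; total = C(23,6) = 100947.
P = 4752/100947 = 144/3059 ≈ 0.0471.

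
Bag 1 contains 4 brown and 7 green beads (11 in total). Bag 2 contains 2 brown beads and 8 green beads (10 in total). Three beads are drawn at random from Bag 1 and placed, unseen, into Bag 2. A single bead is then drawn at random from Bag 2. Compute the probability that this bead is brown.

34/143

Condition on how many of the transferred beads are brown (from Bag 1: 4 brown of 11; then Bag 2 has 13 total).
  0 brown: C(4,0)C(7,3)/C(11,3) = 7/33; then P = 2/13
  1 brown: C(4,1)C(7,2)/C(11,3) = 28/55; then P = 3/13
  2 brown: C(4,2)C(7,1)/C(11,3) = 14/55; then P = 4/13
  3 brown: C(4,3)C(7,0)/C(11,3) = 4/165; then P = 5/13
P(brown from Bag 2) = 34/143 ≈ 0.2378.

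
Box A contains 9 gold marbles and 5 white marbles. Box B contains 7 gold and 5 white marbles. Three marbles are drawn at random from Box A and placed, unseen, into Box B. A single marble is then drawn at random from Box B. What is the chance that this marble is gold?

Condition on how many of the transferred marbles are gold (from Box A: 9 gold of 14; then Box B has 15 total).
  0 gold: C(9,0)C(5,3)/C(14,3) = 5/182; then P = 7/15
  1 gold: C(9,1)C(5,2)/C(14,3) = 45/182; then P = 8/15
  2 gold: C(9,2)C(5,1)/C(14,3) = 45/91; then P = 9/15
  3 gold: C(9,3)C(5,0)/C(14,3) = 3/13; then P = 10/15
P(gold from Box B) = 25/42 ≈ 0.5952.

25/42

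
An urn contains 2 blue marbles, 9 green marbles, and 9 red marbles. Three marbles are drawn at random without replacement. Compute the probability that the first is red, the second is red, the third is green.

9/95

Multiply the conditional probability of each draw in order, without replacement, so each draw removes one from its color and from the total.
P = (9/20) · (8/19) · (9/18) = 9/95 ≈ 0.0947.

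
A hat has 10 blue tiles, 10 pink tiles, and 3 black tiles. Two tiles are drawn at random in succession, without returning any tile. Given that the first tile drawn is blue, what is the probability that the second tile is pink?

After removing 1 blue, the hat has 10 pink out of 22 remaining.
P(second is pink | given) = 10/22 = 5/11 ≈ 0.4545.

5/11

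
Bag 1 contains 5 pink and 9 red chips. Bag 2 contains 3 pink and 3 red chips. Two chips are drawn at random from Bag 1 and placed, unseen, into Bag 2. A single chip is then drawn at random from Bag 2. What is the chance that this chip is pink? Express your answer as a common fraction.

13/28

Condition on how many of the transferred chips are pink (from Bag 1: 5 pink of 14; then Bag 2 has 8 total).
  0 pink: C(5,0)C(9,2)/C(14,2) = 36/91; then P = 3/8
  1 pink: C(5,1)C(9,1)/C(14,2) = 45/91; then P = 4/8
  2 pink: C(5,2)C(9,0)/C(14,2) = 10/91; then P = 5/8
P(pink from Bag 2) = 13/28 ≈ 0.4643.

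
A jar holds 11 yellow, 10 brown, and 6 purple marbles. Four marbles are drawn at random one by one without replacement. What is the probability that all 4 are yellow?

11/585

Unordered draws without replacement: count favorable combinations over C(27,4).
Favorable = C(11,4) · C(10,0) · C(6,0) = 330; total = C(27,4) = 17550.
P = 330/17550 = 11/585 ≈ 0.0188.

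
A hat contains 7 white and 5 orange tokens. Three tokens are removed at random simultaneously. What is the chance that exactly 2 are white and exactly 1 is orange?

Unordered draws without replacement: count favorable combinations over C(12,3).
Favorable = C(7,2) · C(5,1) = 105; total = C(12,3) = 220.
P = 105/220 = 21/44 ≈ 0.4773.

21/44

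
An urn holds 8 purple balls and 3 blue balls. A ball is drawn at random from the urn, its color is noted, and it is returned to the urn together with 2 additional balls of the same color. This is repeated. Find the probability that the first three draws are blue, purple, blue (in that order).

8/143

Track the composition after each reinforcement of +2.
P = (3/11) · (8/13) · (5/15) = 8/143 ≈ 0.0559.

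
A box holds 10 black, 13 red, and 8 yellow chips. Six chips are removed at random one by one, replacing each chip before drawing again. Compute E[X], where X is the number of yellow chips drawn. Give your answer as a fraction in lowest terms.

48/31

By linearity of expectation, E[X] = Σ P(draw i is yellow); each independent draw has P(yellow) = 8/31.
E[X] = 6 · 8/31 = 48/31 ≈ 1.5484.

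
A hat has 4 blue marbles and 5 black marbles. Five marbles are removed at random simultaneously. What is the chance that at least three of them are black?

Sum the hypergeometric tail for j = 3,…,5 black marbles.
Favorable = C(5,3)·C(4,2) + C(5,4)·C(4,1) + C(5,5)·C(4,0) = 81; total = C(9,5) = 126.
P = 81/126 = 9/14 ≈ 0.6429.

9/14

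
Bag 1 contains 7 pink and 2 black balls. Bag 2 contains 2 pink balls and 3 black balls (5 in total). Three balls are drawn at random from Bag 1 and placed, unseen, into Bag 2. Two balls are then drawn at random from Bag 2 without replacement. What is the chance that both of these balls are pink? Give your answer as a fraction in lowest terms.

89/336

Condition on how many of the transferred balls are pink (from Bag 1: 7 pink of 9; then Bag 2 has 8 total).
  1 pink: C(7,1)C(2,2)/C(9,3) = 1/12; then P = C(3,2)/C(8,2) = 3/28
  2 pink: C(7,2)C(2,1)/C(9,3) = 1/2; then P = C(4,2)/C(8,2) = 3/14
  3 pink: C(7,3)C(2,0)/C(9,3) = 5/12; then P = C(5,2)/C(8,2) = 5/14
P(both pink) = 89/336 ≈ 0.2649.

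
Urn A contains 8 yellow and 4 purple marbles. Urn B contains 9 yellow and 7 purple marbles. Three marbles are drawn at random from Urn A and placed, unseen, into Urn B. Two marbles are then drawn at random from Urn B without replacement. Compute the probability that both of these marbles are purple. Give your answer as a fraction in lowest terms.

Condition on how many of the transferred marbles are purple (from Urn A: 4 purple of 12; then Urn B has 19 total).
  0 purple: C(4,0)C(8,3)/C(12,3) = 14/55; then P = C(7,2)/C(19,2) = 7/57
  1 purple: C(4,1)C(8,2)/C(12,3) = 28/55; then P = C(8,2)/C(19,2) = 28/171
  2 purple: C(4,2)C(8,1)/C(12,3) = 12/55; then P = C(9,2)/C(19,2) = 4/19
  3 purple: C(4,3)C(8,0)/C(12,3) = 1/55; then P = C(10,2)/C(19,2) = 5/19
P(both purple) = 311/1881 ≈ 0.1653.

311/1881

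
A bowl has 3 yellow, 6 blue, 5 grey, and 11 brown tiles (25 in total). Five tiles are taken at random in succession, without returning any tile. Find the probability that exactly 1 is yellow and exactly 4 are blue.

Unordered draws without replacement: count favorable combinations over C(25,5).
Favorable = C(3,1) · C(6,4) · C(5,0) · C(11,0) = 45; total = C(25,5) = 53130.
P = 45/53130 = 3/3542 ≈ 0.0008.

3/3542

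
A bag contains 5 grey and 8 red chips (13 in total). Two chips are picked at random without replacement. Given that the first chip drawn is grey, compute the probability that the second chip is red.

2/3

After removing 1 grey, the bag has 8 red out of 12 remaining.
P(second is red | given) = 8/12 = 2/3 ≈ 0.6667.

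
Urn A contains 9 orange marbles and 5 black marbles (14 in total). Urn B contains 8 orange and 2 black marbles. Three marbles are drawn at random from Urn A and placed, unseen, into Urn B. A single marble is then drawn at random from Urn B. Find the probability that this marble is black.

43/182

Condition on how many of the transferred marbles are black (from Urn A: 5 black of 14; then Urn B has 13 total).
  0 black: C(5,0)C(9,3)/C(14,3) = 3/13; then P = 2/13
  1 black: C(5,1)C(9,2)/C(14,3) = 45/91; then P = 3/13
  2 black: C(5,2)C(9,1)/C(14,3) = 45/182; then P = 4/13
  3 black: C(5,3)C(9,0)/C(14,3) = 5/182; then P = 5/13
P(black from Urn B) = 43/182 ≈ 0.2363.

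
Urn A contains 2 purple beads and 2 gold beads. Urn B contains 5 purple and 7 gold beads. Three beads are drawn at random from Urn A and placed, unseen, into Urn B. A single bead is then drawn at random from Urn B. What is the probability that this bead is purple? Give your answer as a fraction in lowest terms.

13/30

Condition on how many of the transferred beads are purple (from Urn A: 2 purple of 4; then Urn B has 15 total).
  1 purple: C(2,1)C(2,2)/C(4,3) = 1/2; then P = 6/15
  2 purple: C(2,2)C(2,1)/C(4,3) = 1/2; then P = 7/15
P(purple from Urn B) = 13/30 ≈ 0.4333.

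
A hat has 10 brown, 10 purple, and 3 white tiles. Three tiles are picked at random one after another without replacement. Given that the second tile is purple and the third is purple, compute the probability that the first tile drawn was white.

1/7

P(first=white and the second tile is purple and the third is purple) = (3/23)·(10/22)·(9/21) = 45/1771.
P(E) = Σ over first color = 150/1771 + 120/1771 + 45/1771 = 45/253.
By Bayes, P(first=white | E) = 45/1771 / 45/253 = 1/7 ≈ 0.1429.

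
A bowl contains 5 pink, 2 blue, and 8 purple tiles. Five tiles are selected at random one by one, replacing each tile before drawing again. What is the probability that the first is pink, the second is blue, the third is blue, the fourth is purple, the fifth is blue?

Multiply the conditional probability of each draw in order, with replacement (the composition resets each draw).
P = (5/15) · (2/15) · (2/15) · (8/15) · (2/15) = 64/151875 ≈ 0.0004.

64/151875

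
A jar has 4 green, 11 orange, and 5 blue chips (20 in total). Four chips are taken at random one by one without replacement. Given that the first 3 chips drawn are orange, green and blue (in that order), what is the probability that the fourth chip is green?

After removing 1 green, 1 orange, 1 blue, the jar has 3 green out of 17 remaining.
P(fourth is green | given) = 3/17 ≈ 0.1765.

3/17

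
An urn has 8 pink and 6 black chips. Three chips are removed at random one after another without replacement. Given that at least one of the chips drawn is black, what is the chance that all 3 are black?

P(all 3 black) = C(6,3)/C(14,3) = 5/91; P(at least one black) = 1 − C(8,3)/C(14,3) = 11/13.
Since 'all 3 black' ⊆ 'at least one black', P(all 3 | at least one) = 5/91 / 11/13 = 5/77 ≈ 0.0649.

5/77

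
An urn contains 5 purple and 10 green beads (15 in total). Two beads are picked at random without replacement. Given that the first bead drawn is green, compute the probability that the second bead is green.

9/14

After removing 1 green, the urn has 9 green out of 14 remaining.
P(second is green | given) = 9/14 ≈ 0.6429.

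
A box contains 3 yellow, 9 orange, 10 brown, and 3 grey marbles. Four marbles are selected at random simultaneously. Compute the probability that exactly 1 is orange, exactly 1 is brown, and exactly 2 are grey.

Unordered draws without replacement: count favorable combinations over C(25,4).
Favorable = C(3,0) · C(9,1) · C(10,1) · C(3,2) = 270; total = C(25,4) = 12650.
P = 270/12650 = 27/1265 ≈ 0.0213.

27/1265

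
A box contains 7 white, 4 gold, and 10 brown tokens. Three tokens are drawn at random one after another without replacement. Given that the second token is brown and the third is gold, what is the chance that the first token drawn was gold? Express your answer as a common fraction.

3/19

P(first=gold and the second token is brown and the third is gold) = (4/21)·(10/20)·(3/19) = 2/133.
P(E) = Σ over first color = 2/57 + 2/133 + 6/133 = 2/21.
By Bayes, P(first=gold | E) = 2/133 / 2/21 = 3/19 ≈ 0.1579.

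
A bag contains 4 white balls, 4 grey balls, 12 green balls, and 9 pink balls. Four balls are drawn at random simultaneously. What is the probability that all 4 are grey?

Unordered draws without replacement: count favorable combinations over C(29,4).
Favorable = C(4,0) · C(4,4) · C(12,0) · C(9,0) = 1; total = C(29,4) = 23751.
P = 1/23751 = 1/23751 ≈ 0.0000.

1/23751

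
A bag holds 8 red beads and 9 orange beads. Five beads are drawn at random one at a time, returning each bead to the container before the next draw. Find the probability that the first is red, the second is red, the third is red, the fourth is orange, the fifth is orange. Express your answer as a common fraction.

41472/1419857

Multiply the conditional probability of each draw in order, with replacement (the composition resets each draw).
P = (8/17) · (8/17) · (8/17) · (9/17) · (9/17) = 41472/1419857 ≈ 0.0292.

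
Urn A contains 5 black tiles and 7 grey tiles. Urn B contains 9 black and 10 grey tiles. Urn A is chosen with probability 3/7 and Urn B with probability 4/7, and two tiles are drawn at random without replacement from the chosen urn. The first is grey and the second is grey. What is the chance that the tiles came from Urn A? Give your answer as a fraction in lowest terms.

P(E | Urn A) = 7/22; P(E | Urn B) = 5/19.
P(E) = 3/7·7/22 + 4/7·5/19 = 839/2926.
By Bayes' rule, P(Urn A | E) = 3/22 / 839/2926 = 399/839 ≈ 0.4756.

399/839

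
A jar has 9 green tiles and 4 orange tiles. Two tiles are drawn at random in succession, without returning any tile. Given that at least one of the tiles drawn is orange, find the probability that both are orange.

1/7

P(both orange) = C(4,2)/C(13,2) = 1/13; P(at least one orange) = 1 − C(9,2)/C(13,2) = 7/13.
Since 'both orange' ⊆ 'at least one orange', P(both | at least one) = 1/13 / 7/13 = 1/7 ≈ 0.1429.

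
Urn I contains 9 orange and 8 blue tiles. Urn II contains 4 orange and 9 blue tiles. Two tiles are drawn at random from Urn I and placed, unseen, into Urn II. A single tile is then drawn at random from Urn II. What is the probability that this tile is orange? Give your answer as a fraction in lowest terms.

Condition on how many of the transferred tiles are orange (from Urn I: 9 orange of 17; then Urn II has 15 total).
  0 orange: C(9,0)C(8,2)/C(17,2) = 7/34; then P = 4/15
  1 orange: C(9,1)C(8,1)/C(17,2) = 9/17; then P = 5/15
  2 orange: C(9,2)C(8,0)/C(17,2) = 9/34; then P = 6/15
P(orange from Urn II) = 86/255 ≈ 0.3373.

86/255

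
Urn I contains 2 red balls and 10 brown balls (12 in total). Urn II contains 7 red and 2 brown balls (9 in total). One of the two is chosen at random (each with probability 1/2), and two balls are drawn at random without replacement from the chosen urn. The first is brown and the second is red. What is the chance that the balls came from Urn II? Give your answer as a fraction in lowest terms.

P(E | Urn I) = 5/33; P(E | Urn II) = 7/36.
P(E) = 1/2·5/33 + 1/2·7/36 = 137/792.
By Bayes' rule, P(Urn II | E) = 7/72 / 137/792 = 77/137 ≈ 0.5620.

77/137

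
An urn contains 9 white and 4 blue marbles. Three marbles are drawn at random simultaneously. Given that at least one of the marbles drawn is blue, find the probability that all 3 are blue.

2/101

P(all 3 blue) = C(4,3)/C(13,3) = 2/143; P(at least one blue) = 1 − C(9,3)/C(13,3) = 101/143.
Since 'all 3 blue' ⊆ 'at least one blue', P(all 3 | at least one) = 2/143 / 101/143 = 2/101 ≈ 0.0198.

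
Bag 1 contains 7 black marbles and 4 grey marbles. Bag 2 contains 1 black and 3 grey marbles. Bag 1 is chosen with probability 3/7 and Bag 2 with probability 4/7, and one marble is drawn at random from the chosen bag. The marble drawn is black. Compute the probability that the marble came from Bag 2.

11/32

P(black | Bag 1) = 7/11; P(black | Bag 2) = 1/4.
P(black) = 3/7·7/11 + 4/7·1/4 = 32/77.
By Bayes' rule, P(Bag 2 | black) = 1/7 / 32/77 = 11/32 ≈ 0.3438.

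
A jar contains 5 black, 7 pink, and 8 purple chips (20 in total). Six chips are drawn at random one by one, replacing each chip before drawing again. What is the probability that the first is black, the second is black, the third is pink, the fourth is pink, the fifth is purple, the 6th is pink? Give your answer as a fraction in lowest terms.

343/320000

Multiply the conditional probability of each draw in order, with replacement (the composition resets each draw).
P = (5/20) · (5/20) · (7/20) · (7/20) · (8/20) · (7/20) = 343/320000 ≈ 0.0011.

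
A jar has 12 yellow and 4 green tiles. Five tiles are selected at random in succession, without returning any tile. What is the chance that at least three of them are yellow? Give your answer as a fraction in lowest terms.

341/364

Sum the hypergeometric tail for j = 3,…,5 yellow tiles.
Favorable = C(12,3)·C(4,2) + C(12,4)·C(4,1) + C(12,5)·C(4,0) = 4092; total = C(16,5) = 4368.
P = 4092/4368 = 341/364 ≈ 0.9368.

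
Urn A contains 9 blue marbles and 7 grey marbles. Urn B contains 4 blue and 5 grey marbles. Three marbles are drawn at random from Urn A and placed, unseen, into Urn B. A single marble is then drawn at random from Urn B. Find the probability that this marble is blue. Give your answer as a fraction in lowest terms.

91/192

Condition on how many of the transferred marbles are blue (from Urn A: 9 blue of 16; then Urn B has 12 total).
  0 blue: C(9,0)C(7,3)/C(16,3) = 1/16; then P = 4/12
  1 blue: C(9,1)C(7,2)/C(16,3) = 27/80; then P = 5/12
  2 blue: C(9,2)C(7,1)/C(16,3) = 9/20; then P = 6/12
  3 blue: C(9,3)C(7,0)/C(16,3) = 3/20; then P = 7/12
P(blue from Urn B) = 91/192 ≈ 0.4740.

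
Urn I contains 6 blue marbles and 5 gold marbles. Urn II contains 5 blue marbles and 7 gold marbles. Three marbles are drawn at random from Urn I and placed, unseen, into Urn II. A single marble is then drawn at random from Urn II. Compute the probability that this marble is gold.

92/165

Condition on how many of the transferred marbles are gold (from Urn I: 5 gold of 11; then Urn II has 15 total).
  0 gold: C(5,0)C(6,3)/C(11,3) = 4/33; then P = 7/15
  1 gold: C(5,1)C(6,2)/C(11,3) = 5/11; then P = 8/15
  2 gold: C(5,2)C(6,1)/C(11,3) = 4/11; then P = 9/15
  3 gold: C(5,3)C(6,0)/C(11,3) = 2/33; then P = 10/15
P(gold from Urn II) = 92/165 ≈ 0.5576.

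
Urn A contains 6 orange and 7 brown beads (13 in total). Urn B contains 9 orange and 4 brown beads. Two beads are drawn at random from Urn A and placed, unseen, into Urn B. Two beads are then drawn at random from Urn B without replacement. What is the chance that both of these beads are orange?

Condition on how many of the transferred beads are orange (from Urn A: 6 orange of 13; then Urn B has 15 total).
  0 orange: C(6,0)C(7,2)/C(13,2) = 7/26; then P = C(9,2)/C(15,2) = 12/35
  1 orange: C(6,1)C(7,1)/C(13,2) = 7/13; then P = C(10,2)/C(15,2) = 3/7
  2 orange: C(6,2)C(7,0)/C(13,2) = 5/26; then P = C(11,2)/C(15,2) = 11/21
P(both orange) = 89/210 ≈ 0.4238.

89/210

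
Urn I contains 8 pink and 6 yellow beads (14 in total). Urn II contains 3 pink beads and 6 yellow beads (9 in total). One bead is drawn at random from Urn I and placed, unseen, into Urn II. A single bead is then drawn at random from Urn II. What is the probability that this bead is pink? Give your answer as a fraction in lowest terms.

5/14

Condition on how many of the transferred beads are pink (from Urn I: 8 pink of 14; then Urn II has 10 total).
  0 pink: C(8,0)C(6,1)/C(14,1) = 3/7; then P = 3/10
  1 pink: C(8,1)C(6,0)/C(14,1) = 4/7; then P = 4/10
P(pink from Urn II) = 5/14 ≈ 0.3571.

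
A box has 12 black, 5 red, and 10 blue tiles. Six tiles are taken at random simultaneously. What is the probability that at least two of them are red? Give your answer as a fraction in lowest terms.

Sum the hypergeometric tail for j = 2,…,5 red tiles.
Favorable = C(5,2)·C(22,4) + C(5,3)·C(22,3) + C(5,4)·C(22,2) + C(5,5)·C(22,1) = 89727; total = C(27,6) = 296010.
P = 89727/296010 = 2719/8970 ≈ 0.3031.

2719/8970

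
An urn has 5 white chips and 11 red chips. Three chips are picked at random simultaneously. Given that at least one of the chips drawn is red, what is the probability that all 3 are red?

P(all 3 red) = C(11,3)/C(16,3) = 33/112; P(at least one red) = 1 − C(5,3)/C(16,3) = 55/56.
Since 'all 3 red' ⊆ 'at least one red', P(all 3 | at least one) = 33/112 / 55/56 = 3/10 ≈ 0.3000.

3/10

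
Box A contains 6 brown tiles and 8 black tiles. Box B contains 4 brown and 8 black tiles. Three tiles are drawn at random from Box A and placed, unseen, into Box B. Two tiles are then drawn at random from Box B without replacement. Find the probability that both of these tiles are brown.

353/3185

Condition on how many of the transferred tiles are brown (from Box A: 6 brown of 14; then Box B has 15 total).
  0 brown: C(6,0)C(8,3)/C(14,3) = 2/13; then P = C(4,2)/C(15,2) = 2/35
  1 brown: C(6,1)C(8,2)/C(14,3) = 6/13; then P = C(5,2)/C(15,2) = 2/21
  2 brown: C(6,2)C(8,1)/C(14,3) = 30/91; then P = C(6,2)/C(15,2) = 1/7
  3 brown: C(6,3)C(8,0)/C(14,3) = 5/91; then P = C(7,2)/C(15,2) = 1/5
P(both brown) = 353/3185 ≈ 0.1108.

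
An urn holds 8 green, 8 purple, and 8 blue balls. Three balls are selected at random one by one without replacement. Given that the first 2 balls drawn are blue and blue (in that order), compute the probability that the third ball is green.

4/11

After removing 2 blue, the urn has 8 green out of 22 remaining.
P(third is green | given) = 8/22 = 4/11 ≈ 0.3636.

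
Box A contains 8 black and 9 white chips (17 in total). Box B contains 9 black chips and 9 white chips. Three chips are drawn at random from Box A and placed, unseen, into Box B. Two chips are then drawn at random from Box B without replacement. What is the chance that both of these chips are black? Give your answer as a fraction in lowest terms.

Condition on how many of the transferred chips are black (from Box A: 8 black of 17; then Box B has 21 total).
  0 black: C(8,0)C(9,3)/C(17,3) = 21/170; then P = C(9,2)/C(21,2) = 6/35
  1 black: C(8,1)C(9,2)/C(17,3) = 36/85; then P = C(10,2)/C(21,2) = 3/14
  2 black: C(8,2)C(9,1)/C(17,3) = 63/170; then P = C(11,2)/C(21,2) = 11/42
  3 black: C(8,3)C(9,0)/C(17,3) = 7/85; then P = C(12,2)/C(21,2) = 11/35
P(both black) = 559/2380 ≈ 0.2349.

559/2380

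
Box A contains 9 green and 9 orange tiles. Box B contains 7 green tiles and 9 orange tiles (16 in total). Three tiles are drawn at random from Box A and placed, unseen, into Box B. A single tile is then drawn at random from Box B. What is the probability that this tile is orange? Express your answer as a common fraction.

Condition on how many of the transferred tiles are orange (from Box A: 9 orange of 18; then Box B has 19 total).
  0 orange: C(9,0)C(9,3)/C(18,3) = 7/68; then P = 9/19
  1 orange: C(9,1)C(9,2)/C(18,3) = 27/68; then P = 10/19
  2 orange: C(9,2)C(9,1)/C(18,3) = 27/68; then P = 11/19
  3 orange: C(9,3)C(9,0)/C(18,3) = 7/68; then P = 12/19
P(orange from Box B) = 21/38 ≈ 0.5526.

21/38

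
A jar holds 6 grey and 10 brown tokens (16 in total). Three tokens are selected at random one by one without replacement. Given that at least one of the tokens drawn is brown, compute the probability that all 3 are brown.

2/9

P(all 3 brown) = C(10,3)/C(16,3) = 3/14; P(at least one brown) = 1 − C(6,3)/C(16,3) = 27/28.
Since 'all 3 brown' ⊆ 'at least one brown', P(all 3 | at least one) = 3/14 / 27/28 = 2/9 ≈ 0.2222.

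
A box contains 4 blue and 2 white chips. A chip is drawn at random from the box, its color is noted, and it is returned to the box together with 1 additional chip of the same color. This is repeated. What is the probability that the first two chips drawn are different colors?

Either blue then white, or white then blue; after the first draw the total is 7.
P = (4/6)·(2/7) + (2/6)·(4/7) = 8/21 ≈ 0.3810.

8/21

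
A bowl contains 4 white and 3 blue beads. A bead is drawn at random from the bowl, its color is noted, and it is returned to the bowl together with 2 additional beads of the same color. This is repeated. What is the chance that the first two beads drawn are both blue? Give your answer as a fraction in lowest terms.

5/21

After a blue draw the bowl holds 5 blue out of 9.
P = (3/7)·(5/9) = 5/21 ≈ 0.2381.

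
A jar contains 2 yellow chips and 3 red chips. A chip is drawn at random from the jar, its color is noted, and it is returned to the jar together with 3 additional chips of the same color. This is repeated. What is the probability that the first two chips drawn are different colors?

Either red then yellow, or yellow then red; after the first draw the total is 8.
P = (3/5)·(2/8) + (2/5)·(3/8) = 3/10 ≈ 0.3000.

3/10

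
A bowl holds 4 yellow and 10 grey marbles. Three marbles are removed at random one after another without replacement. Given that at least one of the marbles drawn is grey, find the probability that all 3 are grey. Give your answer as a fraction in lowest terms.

P(all 3 grey) = C(10,3)/C(14,3) = 30/91; P(at least one grey) = 1 − C(4,3)/C(14,3) = 90/91.
Since 'all 3 grey' ⊆ 'at least one grey', P(all 3 | at least one) = 30/91 / 90/91 = 1/3 ≈ 0.3333.

1/3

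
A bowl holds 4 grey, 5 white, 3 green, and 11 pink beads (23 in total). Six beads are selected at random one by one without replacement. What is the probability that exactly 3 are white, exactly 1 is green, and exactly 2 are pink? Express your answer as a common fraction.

50/3059

Unordered draws without replacement: count favorable combinations over C(23,6).
Favorable = C(4,0) · C(5,3) · C(3,1) · C(11,2) = 1650; total = C(23,6) = 100947.
P = 1650/100947 = 50/3059 ≈ 0.0163.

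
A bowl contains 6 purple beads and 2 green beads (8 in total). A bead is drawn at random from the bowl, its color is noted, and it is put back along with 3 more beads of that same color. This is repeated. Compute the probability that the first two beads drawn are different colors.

Either purple then green, or green then purple; after the first draw the total is 11.
P = (6/8)·(2/11) + (2/8)·(6/11) = 3/11 ≈ 0.2727.

3/11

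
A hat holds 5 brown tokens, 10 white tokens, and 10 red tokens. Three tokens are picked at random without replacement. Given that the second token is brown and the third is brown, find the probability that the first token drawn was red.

10/23

P(first=red and the second token is brown and the third is brown) = (10/25)·(5/24)·(4/23) = 1/69.
P(E) = Σ over first color = 1/230 + 1/69 + 1/69 = 1/30.
By Bayes, P(first=red | E) = 1/69 / 1/30 = 10/23 ≈ 0.4348.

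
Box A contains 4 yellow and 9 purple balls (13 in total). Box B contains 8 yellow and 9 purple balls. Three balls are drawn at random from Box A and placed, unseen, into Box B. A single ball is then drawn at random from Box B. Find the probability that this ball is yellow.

Condition on how many of the transferred balls are yellow (from Box A: 4 yellow of 13; then Box B has 20 total).
  0 yellow: C(4,0)C(9,3)/C(13,3) = 42/143; then P = 8/20
  1 yellow: C(4,1)C(9,2)/C(13,3) = 72/143; then P = 9/20
  2 yellow: C(4,2)C(9,1)/C(13,3) = 27/143; then P = 10/20
  3 yellow: C(4,3)C(9,0)/C(13,3) = 2/143; then P = 11/20
P(yellow from Box B) = 29/65 ≈ 0.4462.

29/65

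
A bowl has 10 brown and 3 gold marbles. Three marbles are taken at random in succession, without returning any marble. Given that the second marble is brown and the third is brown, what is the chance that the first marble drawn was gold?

P(first=gold and the second marble is brown and the third is brown) = (3/13)·(10/12)·(9/11) = 45/286.
P(E) = Σ over first color = 60/143 + 45/286 = 15/26.
By Bayes, P(first=gold | E) = 45/286 / 15/26 = 3/11 ≈ 0.2727.

3/11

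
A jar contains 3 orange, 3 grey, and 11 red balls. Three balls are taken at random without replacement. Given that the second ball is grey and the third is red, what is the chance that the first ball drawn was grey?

P(first=grey and the second ball is grey and the third is red) = (3/17)·(2/16)·(11/15) = 11/680.
P(E) = Σ over first color = 33/1360 + 11/680 + 11/136 = 33/272.
By Bayes, P(first=grey | E) = 11/680 / 33/272 = 2/15 ≈ 0.1333.

2/15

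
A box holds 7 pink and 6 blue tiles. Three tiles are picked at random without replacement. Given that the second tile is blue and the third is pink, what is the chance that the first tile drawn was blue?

P(first=blue and the second tile is blue and the third is pink) = (6/13)·(5/12)·(7/11) = 35/286.
P(E) = Σ over first color = 21/143 + 35/286 = 7/26.
By Bayes, P(first=blue | E) = 35/286 / 7/26 = 5/11 ≈ 0.4545.

5/11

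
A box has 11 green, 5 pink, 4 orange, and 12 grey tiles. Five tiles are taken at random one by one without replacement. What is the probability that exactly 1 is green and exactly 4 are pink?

55/201376

Unordered draws without replacement: count favorable combinations over C(32,5).
Favorable = C(11,1) · C(5,4) · C(4,0) · C(12,0) = 55; total = C(32,5) = 201376.
P = 55/201376 = 55/201376 ≈ 0.0003.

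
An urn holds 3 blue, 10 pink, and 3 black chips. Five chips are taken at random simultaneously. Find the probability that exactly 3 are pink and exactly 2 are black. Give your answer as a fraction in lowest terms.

15/182

Unordered draws without replacement: count favorable combinations over C(16,5).
Favorable = C(3,0) · C(10,3) · C(3,2) = 360; total = C(16,5) = 4368.
P = 360/4368 = 15/182 ≈ 0.0824.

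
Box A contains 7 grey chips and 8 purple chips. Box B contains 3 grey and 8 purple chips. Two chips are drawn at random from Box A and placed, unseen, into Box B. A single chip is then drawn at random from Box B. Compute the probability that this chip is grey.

Condition on how many of the transferred chips are grey (from Box A: 7 grey of 15; then Box B has 13 total).
  0 grey: C(7,0)C(8,2)/C(15,2) = 4/15; then P = 3/13
  1 grey: C(7,1)C(8,1)/C(15,2) = 8/15; then P = 4/13
  2 grey: C(7,2)C(8,0)/C(15,2) = 1/5; then P = 5/13
P(grey from Box B) = 59/195 ≈ 0.3026.

59/195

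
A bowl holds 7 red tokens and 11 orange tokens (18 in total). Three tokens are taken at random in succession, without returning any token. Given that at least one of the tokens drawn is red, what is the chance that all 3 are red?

5/93

P(all 3 red) = C(7,3)/C(18,3) = 35/816; P(at least one red) = 1 − C(11,3)/C(18,3) = 217/272.
Since 'all 3 red' ⊆ 'at least one red', P(all 3 | at least one) = 35/816 / 217/272 = 5/93 ≈ 0.0538.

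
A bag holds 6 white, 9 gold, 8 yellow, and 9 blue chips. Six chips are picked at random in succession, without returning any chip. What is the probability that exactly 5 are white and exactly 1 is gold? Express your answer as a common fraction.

3/50344

Unordered draws without replacement: count favorable combinations over C(32,6).
Favorable = C(6,5) · C(9,1) · C(8,0) · C(9,0) = 54; total = C(32,6) = 906192.
P = 54/906192 = 3/50344 ≈ 0.0001.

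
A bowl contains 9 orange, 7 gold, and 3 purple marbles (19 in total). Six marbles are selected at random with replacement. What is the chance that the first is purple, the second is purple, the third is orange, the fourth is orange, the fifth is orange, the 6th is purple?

Multiply the conditional probability of each draw in order, with replacement (the composition resets each draw).
P = (3/19) · (3/19) · (9/19) · (9/19) · (9/19) · (3/19) = 19683/47045881 ≈ 0.0004.

19683/47045881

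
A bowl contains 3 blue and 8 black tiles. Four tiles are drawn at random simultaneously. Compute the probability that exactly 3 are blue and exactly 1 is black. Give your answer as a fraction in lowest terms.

4/165

Unordered draws without replacement: count favorable combinations over C(11,4).
Favorable = C(3,3) · C(8,1) = 8; total = C(11,4) = 330.
P = 8/330 = 4/165 ≈ 0.0242.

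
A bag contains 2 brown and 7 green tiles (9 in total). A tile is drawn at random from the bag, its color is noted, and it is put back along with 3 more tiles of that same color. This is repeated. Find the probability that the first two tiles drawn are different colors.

7/27

Either green then brown, or brown then green; after the first draw the total is 12.
P = (7/9)·(2/12) + (2/9)·(7/12) = 7/27 ≈ 0.2593.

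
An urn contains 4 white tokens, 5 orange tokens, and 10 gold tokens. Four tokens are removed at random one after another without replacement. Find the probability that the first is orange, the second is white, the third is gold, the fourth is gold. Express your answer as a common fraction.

Multiply the conditional probability of each draw in order, without replacement, so each draw removes one from its color and from the total.
P = (5/19) · (4/18) · (10/17) · (9/16) = 25/1292 ≈ 0.0193.

25/1292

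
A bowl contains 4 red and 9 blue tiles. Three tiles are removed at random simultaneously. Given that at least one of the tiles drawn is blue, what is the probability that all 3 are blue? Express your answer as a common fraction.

P(all 3 blue) = C(9,3)/C(13,3) = 42/143; P(at least one blue) = 1 − C(4,3)/C(13,3) = 141/143.
Since 'all 3 blue' ⊆ 'at least one blue', P(all 3 | at least one) = 42/143 / 141/143 = 14/47 ≈ 0.2979.

14/47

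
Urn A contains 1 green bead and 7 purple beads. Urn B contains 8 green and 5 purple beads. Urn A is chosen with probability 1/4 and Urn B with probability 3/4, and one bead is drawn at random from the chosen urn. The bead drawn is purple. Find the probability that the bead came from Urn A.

91/211

P(purple | Urn A) = 7/8; P(purple | Urn B) = 5/13.
P(purple) = 1/4·7/8 + 3/4·5/13 = 211/416.
By Bayes' rule, P(Urn A | purple) = 7/32 / 211/416 = 91/211 ≈ 0.4313.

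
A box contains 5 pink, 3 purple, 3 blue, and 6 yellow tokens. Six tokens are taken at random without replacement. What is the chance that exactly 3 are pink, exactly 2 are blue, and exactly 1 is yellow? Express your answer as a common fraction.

45/3094

Unordered draws without replacement: count favorable combinations over C(17,6).
Favorable = C(5,3) · C(3,0) · C(3,2) · C(6,1) = 180; total = C(17,6) = 12376.
P = 180/12376 = 45/3094 ≈ 0.0145.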